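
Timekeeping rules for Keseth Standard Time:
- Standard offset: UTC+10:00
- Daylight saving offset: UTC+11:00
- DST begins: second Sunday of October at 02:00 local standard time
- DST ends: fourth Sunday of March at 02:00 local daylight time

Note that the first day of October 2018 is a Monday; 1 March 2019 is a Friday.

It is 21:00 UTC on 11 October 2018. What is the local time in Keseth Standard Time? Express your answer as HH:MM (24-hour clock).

1 October 2018 is a Monday, so the first Sunday is October 7 and the second is October 14.
1 March 2019 is a Friday, so the first Sunday is March 3 and the fourth is March 24.
At the standard offset (UTC+10:00), 21:00 UTC + 10h = 07:00 Keseth Standard Time standard time (rolling into the next day, 12 October 2018).
The standard-time date in Keseth Standard Time, 12 October 2018, is outside the daylight-saving period (14 October 2018 – 24 March 2019), so Keseth Standard Time is on standard time, UTC+10:00.
21:00 UTC + 10h = 07:00 local (rolling into the next day, 12 October 2018).

07:00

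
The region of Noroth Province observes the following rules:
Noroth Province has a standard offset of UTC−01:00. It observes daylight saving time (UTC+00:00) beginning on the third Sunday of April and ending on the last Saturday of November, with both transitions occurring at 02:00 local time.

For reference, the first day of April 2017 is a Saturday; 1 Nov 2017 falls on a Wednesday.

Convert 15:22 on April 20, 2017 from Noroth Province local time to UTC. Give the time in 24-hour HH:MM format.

1 April 2017 is a Saturday, so the first Sunday is April 2 and the third is April 16.
1 November 2017 is a Wednesday, so Saturdays fall on 4, 11, 18, 25; the last is November 25.
April 20, 2017 lies within the daylight-saving period (16 April – 25 November), so Noroth Province is on daylight time, UTC+00:00.
15:22 local − 0h = 15:22 UTC.

15:22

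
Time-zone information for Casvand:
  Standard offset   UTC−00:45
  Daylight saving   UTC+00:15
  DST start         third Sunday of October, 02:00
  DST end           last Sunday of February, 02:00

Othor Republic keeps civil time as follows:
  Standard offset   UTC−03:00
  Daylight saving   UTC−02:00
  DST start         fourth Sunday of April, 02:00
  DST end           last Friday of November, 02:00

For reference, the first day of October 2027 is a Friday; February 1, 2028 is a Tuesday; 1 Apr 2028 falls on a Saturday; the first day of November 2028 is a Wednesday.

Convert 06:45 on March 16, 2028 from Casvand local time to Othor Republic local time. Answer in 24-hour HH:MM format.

1 October 2027 is a Friday, so the first Sunday is October 3 and the third is October 17.
1 February 2028 is a Tuesday, so Sundays fall on 6, 13, 20, 27; the last is February 27.
Daylight saving runs 17 October 2027 – 27 February 2028; March 16, 2028 is outside that window, so Casvand is on standard time at UTC−00:45.
06:45 Casvand + 0h45m = 07:30 UTC.
1 April 2028 is a Saturday, so the first Sunday is April 2 and the fourth is April 23.
1 November 2028 is a Wednesday, so Fridays fall on 3, 10, 17, 24; the last is November 24.
At the standard offset (UTC−03:00), 07:30 UTC − 3h = 04:30 Othor Republic standard time.
The standard-time date in Othor Republic, March 16, 2028, is outside the daylight-saving period (23 April – 24 November), so Othor Republic is on standard time, UTC−03:00.
07:30 UTC − 3h = 04:30 Othor Republic.

04:30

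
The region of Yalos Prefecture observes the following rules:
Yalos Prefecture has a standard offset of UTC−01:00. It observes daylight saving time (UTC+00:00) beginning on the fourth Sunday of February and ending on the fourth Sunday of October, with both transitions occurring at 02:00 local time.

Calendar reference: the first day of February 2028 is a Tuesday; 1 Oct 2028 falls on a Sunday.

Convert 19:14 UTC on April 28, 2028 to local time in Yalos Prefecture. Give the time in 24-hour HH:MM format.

1 February 2028 is a Tuesday, so the first Sunday is February 6 and the fourth is February 27.
1 October 2028 is a Sunday, so the first Sunday is October 1 and the fourth is October 22.
At the standard offset (UTC−01:00), 19:14 UTC − 1h = 18:14 Yalos Prefecture standard time.
The standard-time date in Yalos Prefecture, April 28, 2028, falls between 27 February and 22 October, so daylight saving is in effect and Yalos Prefecture is at UTC+00:00.
19:14 UTC + 0h = 19:14 local.

19:14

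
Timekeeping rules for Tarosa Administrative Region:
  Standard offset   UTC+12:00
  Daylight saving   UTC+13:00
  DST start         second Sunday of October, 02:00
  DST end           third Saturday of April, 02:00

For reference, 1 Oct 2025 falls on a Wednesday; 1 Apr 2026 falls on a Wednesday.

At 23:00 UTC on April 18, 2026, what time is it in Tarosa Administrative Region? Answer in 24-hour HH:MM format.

11:00

1 October 2025 is a Wednesday, so the first Sunday is October 5 and the second is October 12.
1 April 2026 is a Wednesday, so the first Saturday is April 4 and the third is April 18.
At the standard offset (UTC+12:00), 23:00 UTC + 12h = 11:00 Tarosa Administrative Region standard time (rolling into the next day, 19 April 2026).
Daylight saving runs 12 October 2025 – 18 April 2026; the standard-time date in Tarosa Administrative Region, April 19, 2026, is outside that window, so Tarosa Administrative Region is on standard time at UTC+12:00.
23:00 UTC + 12h = 11:00 local (rolling into the next day, 19 April 2026).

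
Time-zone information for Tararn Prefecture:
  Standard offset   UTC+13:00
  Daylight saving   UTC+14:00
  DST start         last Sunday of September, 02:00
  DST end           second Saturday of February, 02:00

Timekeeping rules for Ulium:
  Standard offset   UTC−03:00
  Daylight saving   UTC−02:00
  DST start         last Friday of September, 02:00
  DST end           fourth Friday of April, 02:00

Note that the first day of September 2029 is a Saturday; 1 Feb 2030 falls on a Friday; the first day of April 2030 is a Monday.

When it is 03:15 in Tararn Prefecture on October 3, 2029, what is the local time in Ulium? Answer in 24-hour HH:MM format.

11:15

1 September 2029 is a Saturday, so Sundays fall on 2, 9, 16, 23, 30; the last is September 30.
1 February 2030 is a Friday, so the first Saturday is February 2 and the second is February 9.
October 3, 2029 lies within the daylight-saving period (30 September 2029 – 9 February 2030), so Tararn Prefecture is on daylight time, UTC+14:00.
03:15 Tararn Prefecture − 14h = 13:15 UTC (rolling into the previous day, 2 October 2029).
1 September 2029 is a Saturday, so Fridays fall on 7, 14, 21, 28; the last is September 28.
1 April 2030 is a Monday, so the first Friday is April 5 and the fourth is April 26.
At the standard offset (UTC−03:00), 13:15 UTC − 3h = 10:15 Ulium standard time.
Daylight saving runs 28 September 2029 – 26 April 2030; the standard-time date in Ulium, October 2, 2029, is inside that window, so Ulium is at UTC−02:00.
13:15 UTC − 2h = 11:15 Ulium.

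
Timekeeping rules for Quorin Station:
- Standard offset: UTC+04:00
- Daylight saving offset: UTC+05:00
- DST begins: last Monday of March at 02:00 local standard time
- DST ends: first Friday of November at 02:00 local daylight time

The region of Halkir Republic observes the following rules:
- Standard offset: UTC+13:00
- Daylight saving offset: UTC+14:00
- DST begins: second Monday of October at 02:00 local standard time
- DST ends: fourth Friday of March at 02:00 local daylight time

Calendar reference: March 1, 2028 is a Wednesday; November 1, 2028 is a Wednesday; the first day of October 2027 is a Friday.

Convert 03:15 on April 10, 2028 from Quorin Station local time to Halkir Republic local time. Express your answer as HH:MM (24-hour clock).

1 March 2028 is a Wednesday, so Mondays fall on 6, 13, 20, 27; the last is March 27.
1 November 2028 is a Wednesday, so the first Friday is November 3.
April 10, 2028 falls between 27 March and 3 November, so daylight saving is in effect and Quorin Station is at UTC+05:00.
03:15 Quorin Station − 5h = 22:15 UTC (rolling into the previous day, 9 April 2028).
1 October 2027 is a Friday, so the first Monday is October 4 and the second is October 11.
1 March 2028 is a Wednesday, so the first Friday is March 3 and the fourth is March 24.
At the standard offset (UTC+13:00), 22:15 UTC + 13h = 11:15 Halkir Republic standard time (rolling into the next day, 10 April 2028).
Daylight saving runs 11 October 2027 – 24 March 2028; the standard-time date in Halkir Republic, April 10, 2028, is outside that window, so Halkir Republic is on standard time at UTC+13:00.
22:15 UTC + 13h = 11:15 Halkir Republic (rolling into the next day, 10 April 2028).

11:15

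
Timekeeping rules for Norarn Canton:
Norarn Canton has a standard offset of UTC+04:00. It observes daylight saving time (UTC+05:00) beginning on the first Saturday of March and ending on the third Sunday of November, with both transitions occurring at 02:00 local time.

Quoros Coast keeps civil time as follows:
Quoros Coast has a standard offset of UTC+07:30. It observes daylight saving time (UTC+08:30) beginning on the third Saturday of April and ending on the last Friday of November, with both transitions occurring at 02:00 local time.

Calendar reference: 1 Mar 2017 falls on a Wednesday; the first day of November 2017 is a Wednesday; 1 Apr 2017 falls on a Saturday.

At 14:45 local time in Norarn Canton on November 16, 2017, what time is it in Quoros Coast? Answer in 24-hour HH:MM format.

18:15

1 March 2017 is a Wednesday, so the first Saturday is March 4.
1 November 2017 is a Wednesday, so the first Sunday is November 5 and the third is November 19.
November 16, 2017 falls between 4 March and 19 November, so daylight saving is in effect and Norarn Canton is at UTC+05:00.
14:45 Norarn Canton − 5h = 09:45 UTC.
1 April 2017 is a Saturday, so the first Saturday is April 1 and the third is April 15.
1 November 2017 is a Wednesday, so Fridays fall on 3, 10, 17, 24; the last is November 24.
At the standard offset (UTC+07:30), 09:45 UTC + 7h30m = 17:15 Quoros Coast standard time.
The standard-time date in Quoros Coast, November 16, 2017, falls between 15 April and 24 November, so daylight saving is in effect and Quoros Coast is at UTC+08:30.
09:45 UTC + 8h30m = 18:15 Quoros Coast.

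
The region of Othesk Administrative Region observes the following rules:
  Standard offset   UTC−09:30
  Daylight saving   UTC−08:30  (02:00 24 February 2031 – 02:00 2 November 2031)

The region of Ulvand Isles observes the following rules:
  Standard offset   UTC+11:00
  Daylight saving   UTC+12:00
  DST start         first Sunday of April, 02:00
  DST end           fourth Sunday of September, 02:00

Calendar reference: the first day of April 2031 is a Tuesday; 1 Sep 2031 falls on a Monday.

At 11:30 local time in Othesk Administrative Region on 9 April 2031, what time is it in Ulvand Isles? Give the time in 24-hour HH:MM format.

08:00

9 April 2031 lies within the daylight-saving period (24 February – 2 November), so Othesk Administrative Region is on daylight time, UTC−08:30.
11:30 Othesk Administrative Region + 8h30m = 20:00 UTC.
1 April 2031 is a Tuesday, so the first Sunday is April 6.
1 September 2031 is a Monday, so the first Sunday is September 7 and the fourth is September 28.
At the standard offset (UTC+11:00), 20:00 UTC + 11h = 07:00 Ulvand Isles standard time (rolling into the next day, 10 April 2031).
Daylight saving runs 6 April – 28 September; the standard-time date in Ulvand Isles, 10 April 2031, is inside that window, so Ulvand Isles is at UTC+12:00.
20:00 UTC + 12h = 08:00 Ulvand Isles (rolling into the next day, 10 April 2031).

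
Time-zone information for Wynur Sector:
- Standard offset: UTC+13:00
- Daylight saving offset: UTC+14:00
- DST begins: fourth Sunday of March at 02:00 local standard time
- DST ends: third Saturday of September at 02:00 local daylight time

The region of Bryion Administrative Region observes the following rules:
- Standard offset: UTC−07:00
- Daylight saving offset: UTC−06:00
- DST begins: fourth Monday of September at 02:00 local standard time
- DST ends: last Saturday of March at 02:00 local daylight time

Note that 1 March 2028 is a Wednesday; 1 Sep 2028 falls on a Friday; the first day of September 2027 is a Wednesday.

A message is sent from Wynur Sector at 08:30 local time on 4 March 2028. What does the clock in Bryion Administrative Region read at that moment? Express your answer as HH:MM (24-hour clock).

1 March 2028 is a Wednesday, so the first Sunday is March 5 and the fourth is March 26.
1 September 2028 is a Friday, so the first Saturday is September 2 and the third is September 16.
Daylight saving runs 26 March – 16 September; 4 March 2028 is outside that window, so Wynur Sector is on standard time at UTC+13:00.
08:30 Wynur Sector − 13h = 19:30 UTC (rolling into the previous day, 3 March 2028).
1 September 2027 is a Wednesday, so the first Monday is September 6 and the fourth is September 27.
1 March 2028 is a Wednesday, so Saturdays fall on 4, 11, 18, 25; the last is March 25.
At the standard offset (UTC−07:00), 19:30 UTC − 7h = 12:30 Bryion Administrative Region standard time.
Daylight saving runs 27 September 2027 – 25 March 2028; the standard-time date in Bryion Administrative Region, 3 March 2028, is inside that window, so Bryion Administrative Region is at UTC−06:00.
19:30 UTC − 6h = 13:30 Bryion Administrative Region.

13:30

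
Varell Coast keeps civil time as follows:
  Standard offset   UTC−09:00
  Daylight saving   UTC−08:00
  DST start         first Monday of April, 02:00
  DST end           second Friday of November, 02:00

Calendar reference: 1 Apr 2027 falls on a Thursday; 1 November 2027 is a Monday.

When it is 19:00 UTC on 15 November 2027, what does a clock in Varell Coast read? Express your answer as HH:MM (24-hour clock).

1 April 2027 is a Thursday, so the first Monday is April 5.
1 November 2027 is a Monday, so the first Friday is November 5 and the second is November 12.
At the standard offset (UTC−09:00), 19:00 UTC − 9h = 10:00 Varell Coast standard time.
The standard-time date in Varell Coast, 15 November 2027, does not fall between 5 April and 12 November, so daylight saving is not in effect and Varell Coast is at UTC−09:00.
19:00 UTC − 9h = 10:00 local.

10:00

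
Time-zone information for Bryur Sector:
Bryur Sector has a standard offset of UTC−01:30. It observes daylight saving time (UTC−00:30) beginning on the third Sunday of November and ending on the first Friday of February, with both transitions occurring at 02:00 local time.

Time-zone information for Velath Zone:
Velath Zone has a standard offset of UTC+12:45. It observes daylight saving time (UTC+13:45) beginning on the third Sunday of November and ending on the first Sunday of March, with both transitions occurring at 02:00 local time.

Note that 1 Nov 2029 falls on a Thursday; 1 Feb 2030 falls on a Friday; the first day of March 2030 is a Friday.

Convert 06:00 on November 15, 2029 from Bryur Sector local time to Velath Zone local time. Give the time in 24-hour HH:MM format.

20:15

1 November 2029 is a Thursday, so the first Sunday is November 4 and the third is November 18.
1 February 2030 is a Friday, so the first Friday is February 1.
Daylight saving runs 18 November 2029 – 1 February 2030; November 15, 2029 is outside that window, so Bryur Sector is on standard time at UTC−01:30.
06:00 Bryur Sector + 1h30m = 07:30 UTC.
1 November 2029 is a Thursday, so the first Sunday is November 4 and the third is November 18.
1 March 2030 is a Friday, so the first Sunday is March 3.
At the standard offset (UTC+12:45), 07:30 UTC + 12h45m = 20:15 Velath Zone standard time.
Daylight saving runs 18 November 2029 – 3 March 2030; the standard-time date in Velath Zone, November 15, 2029, is outside that window, so Velath Zone is on standard time at UTC+12:45.
07:30 UTC + 12h45m = 20:15 Velath Zone.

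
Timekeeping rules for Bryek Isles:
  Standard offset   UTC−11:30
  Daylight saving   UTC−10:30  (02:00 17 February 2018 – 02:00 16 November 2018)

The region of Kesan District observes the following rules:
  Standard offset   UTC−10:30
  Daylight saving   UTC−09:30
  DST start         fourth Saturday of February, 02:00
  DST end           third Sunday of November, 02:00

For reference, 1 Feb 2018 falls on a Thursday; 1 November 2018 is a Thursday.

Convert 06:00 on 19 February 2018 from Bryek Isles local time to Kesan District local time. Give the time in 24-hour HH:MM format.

19 February 2018 lies within the daylight-saving period (17 February – 16 November), so Bryek Isles is on daylight time, UTC−10:30.
06:00 Bryek Isles + 10h30m = 16:30 UTC.
1 February 2018 is a Thursday, so the first Saturday is February 3 and the fourth is February 24.
1 November 2018 is a Thursday, so the first Sunday is November 4 and the third is November 18.
At the standard offset (UTC−10:30), 16:30 UTC − 10h30m = 06:00 Kesan District standard time.
The standard-time date in Kesan District, 19 February 2018, does not fall between 24 February and 18 November, so daylight saving is not in effect and Kesan District is at UTC−10:30.
16:30 UTC − 10h30m = 06:00 Kesan District.

06:00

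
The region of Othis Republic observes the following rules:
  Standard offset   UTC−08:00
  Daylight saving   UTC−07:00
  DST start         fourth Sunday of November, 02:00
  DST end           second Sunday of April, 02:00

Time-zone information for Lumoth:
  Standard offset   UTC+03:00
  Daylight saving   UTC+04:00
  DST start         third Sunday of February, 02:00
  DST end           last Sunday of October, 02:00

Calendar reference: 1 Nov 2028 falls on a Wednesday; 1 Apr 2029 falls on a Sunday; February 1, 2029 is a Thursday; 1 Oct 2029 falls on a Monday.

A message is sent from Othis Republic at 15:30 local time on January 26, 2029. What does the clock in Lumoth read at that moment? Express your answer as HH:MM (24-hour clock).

01:30

1 November 2028 is a Wednesday, so the first Sunday is November 5 and the fourth is November 26.
1 April 2029 is a Sunday, so the first Sunday is April 1 and the second is April 8.
Daylight saving runs 26 November 2028 – 8 April 2029; January 26, 2029 is inside that window, so Othis Republic is at UTC−07:00.
15:30 Othis Republic + 7h = 22:30 UTC.
1 February 2029 is a Thursday, so the first Sunday is February 4 and the third is February 18.
1 October 2029 is a Monday, so Sundays fall on 7, 14, 21, 28; the last is October 28.
At the standard offset (UTC+03:00), 22:30 UTC + 3h = 01:30 Lumoth standard time (rolling into the next day, 27 January 2029).
The standard-time date in Lumoth, January 27, 2029, is outside the daylight-saving period (18 February – 28 October), so Lumoth is on standard time, UTC+03:00.
22:30 UTC + 3h = 01:30 Lumoth (rolling into the next day, 27 January 2029).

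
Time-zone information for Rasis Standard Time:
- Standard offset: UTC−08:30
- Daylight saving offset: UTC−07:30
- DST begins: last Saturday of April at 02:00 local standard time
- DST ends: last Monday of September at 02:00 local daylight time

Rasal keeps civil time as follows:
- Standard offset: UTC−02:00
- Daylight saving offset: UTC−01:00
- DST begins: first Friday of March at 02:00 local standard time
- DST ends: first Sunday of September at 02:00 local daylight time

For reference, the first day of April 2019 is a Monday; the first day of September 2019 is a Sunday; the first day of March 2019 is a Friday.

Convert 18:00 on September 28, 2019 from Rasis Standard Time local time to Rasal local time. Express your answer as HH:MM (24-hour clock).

1 April 2019 is a Monday, so Saturdays fall on 6, 13, 20, 27; the last is April 27.
1 September 2019 is a Sunday, so Mondays fall on 2, 9, 16, 23, 30; the last is September 30.
Daylight saving runs 27 April – 30 September; September 28, 2019 is inside that window, so Rasis Standard Time is at UTC−07:30.
18:00 Rasis Standard Time + 7h30m = 01:30 UTC (rolling into the next day, 29 September 2019).
1 March 2019 is a Friday, so the first Friday is March 1.
1 September 2019 is a Sunday, so the first Sunday is September 1.
At the standard offset (UTC−02:00), 01:30 UTC − 2h = 23:30 Rasal standard time (rolling into the previous day, 28 September 2019).
The standard-time date in Rasal, September 28, 2019, is outside the daylight-saving period (1 March – 1 September), so Rasal is on standard time, UTC−02:00.
01:30 UTC − 2h = 23:30 Rasal (rolling into the previous day, 28 September 2019).

23:30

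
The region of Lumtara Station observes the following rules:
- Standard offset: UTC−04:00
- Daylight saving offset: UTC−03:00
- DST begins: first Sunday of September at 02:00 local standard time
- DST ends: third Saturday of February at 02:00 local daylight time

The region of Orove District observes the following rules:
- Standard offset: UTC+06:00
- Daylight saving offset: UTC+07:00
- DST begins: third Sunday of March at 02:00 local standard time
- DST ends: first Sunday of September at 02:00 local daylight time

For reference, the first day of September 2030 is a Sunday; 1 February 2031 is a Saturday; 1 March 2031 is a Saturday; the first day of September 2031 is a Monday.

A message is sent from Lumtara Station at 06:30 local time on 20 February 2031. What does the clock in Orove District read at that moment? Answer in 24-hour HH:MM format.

1 September 2030 is a Sunday, so the first Sunday is September 1.
1 February 2031 is a Saturday, so the first Saturday is February 1 and the third is February 15.
20 February 2031 is outside the daylight-saving period (1 September 2030 – 15 February 2031), so Lumtara Station is on standard time, UTC−04:00.
06:30 Lumtara Station + 4h = 10:30 UTC.
1 March 2031 is a Saturday, so the first Sunday is March 2 and the third is March 16.
1 September 2031 is a Monday, so the first Sunday is September 7.
At the standard offset (UTC+06:00), 10:30 UTC + 6h = 16:30 Orove District standard time.
The standard-time date in Orove District, 20 February 2031, is outside the daylight-saving period (16 March – 7 September), so Orove District is on standard time, UTC+06:00.
10:30 UTC + 6h = 16:30 Orove District.

16:30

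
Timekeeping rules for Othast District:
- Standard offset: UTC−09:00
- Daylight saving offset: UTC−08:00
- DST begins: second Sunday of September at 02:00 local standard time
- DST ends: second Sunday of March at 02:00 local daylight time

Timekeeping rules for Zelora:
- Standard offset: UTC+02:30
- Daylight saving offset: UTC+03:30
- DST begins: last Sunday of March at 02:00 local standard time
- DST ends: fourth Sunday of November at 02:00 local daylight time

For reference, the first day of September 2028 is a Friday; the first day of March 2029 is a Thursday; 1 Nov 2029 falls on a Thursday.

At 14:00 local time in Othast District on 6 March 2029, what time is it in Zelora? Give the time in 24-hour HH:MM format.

1 September 2028 is a Friday, so the first Sunday is September 3 and the second is September 10.
1 March 2029 is a Thursday, so the first Sunday is March 4 and the second is March 11.
Daylight saving runs 10 September 2028 – 11 March 2029; 6 March 2029 is inside that window, so Othast District is at UTC−08:00.
14:00 Othast District + 8h = 22:00 UTC.
1 March 2029 is a Thursday, so Sundays fall on 4, 11, 18, 25; the last is March 25.
1 November 2029 is a Thursday, so the first Sunday is November 4 and the fourth is November 25.
At the standard offset (UTC+02:30), 22:00 UTC + 2h30m = 00:30 Zelora standard time (rolling into the next day, 7 March 2029).
The standard-time date in Zelora, 7 March 2029, does not fall between 25 March and 25 November, so daylight saving is not in effect and Zelora is at UTC+02:30.
22:00 UTC + 2h30m = 00:30 Zelora (rolling into the next day, 7 March 2029).

00:30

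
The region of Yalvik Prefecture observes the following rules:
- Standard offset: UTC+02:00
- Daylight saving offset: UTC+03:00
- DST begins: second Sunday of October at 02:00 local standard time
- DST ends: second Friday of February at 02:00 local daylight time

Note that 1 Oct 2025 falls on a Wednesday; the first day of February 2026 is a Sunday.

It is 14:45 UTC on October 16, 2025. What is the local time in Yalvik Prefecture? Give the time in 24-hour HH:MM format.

17:45

1 October 2025 is a Wednesday, so the first Sunday is October 5 and the second is October 12.
1 February 2026 is a Sunday, so the first Friday is February 6 and the second is February 13.
At the standard offset (UTC+02:00), 14:45 UTC + 2h = 16:45 Yalvik Prefecture standard time.
The standard-time date in Yalvik Prefecture, October 16, 2025, lies within the daylight-saving period (12 October 2025 – 13 February 2026), so Yalvik Prefecture is on daylight time, UTC+03:00.
14:45 UTC + 3h = 17:45 local.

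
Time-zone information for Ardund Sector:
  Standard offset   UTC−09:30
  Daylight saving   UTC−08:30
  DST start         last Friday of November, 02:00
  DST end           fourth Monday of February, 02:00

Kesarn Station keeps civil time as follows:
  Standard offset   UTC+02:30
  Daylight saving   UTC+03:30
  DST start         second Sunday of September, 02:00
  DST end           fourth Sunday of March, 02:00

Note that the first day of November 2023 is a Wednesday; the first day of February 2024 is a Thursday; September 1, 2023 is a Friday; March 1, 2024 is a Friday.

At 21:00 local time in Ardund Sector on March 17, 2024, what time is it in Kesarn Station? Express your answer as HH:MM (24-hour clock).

1 November 2023 is a Wednesday, so Fridays fall on 3, 10, 17, 24; the last is November 24.
1 February 2024 is a Thursday, so the first Monday is February 5 and the fourth is February 26.
March 17, 2024 does not fall between 24 November 2023 and 26 February 2024, so daylight saving is not in effect and Ardund Sector is at UTC−09:30.
21:00 Ardund Sector + 9h30m = 06:30 UTC (rolling into the next day, 18 March 2024).
1 September 2023 is a Friday, so the first Sunday is September 3 and the second is September 10.
1 March 2024 is a Friday, so the first Sunday is March 3 and the fourth is March 24.
At the standard offset (UTC+02:30), 06:30 UTC + 2h30m = 09:00 Kesarn Station standard time.
The standard-time date in Kesarn Station, March 18, 2024, lies within the daylight-saving period (10 September 2023 – 24 March 2024), so Kesarn Station is on daylight time, UTC+03:30.
06:30 UTC + 3h30m = 10:00 Kesarn Station.

10:00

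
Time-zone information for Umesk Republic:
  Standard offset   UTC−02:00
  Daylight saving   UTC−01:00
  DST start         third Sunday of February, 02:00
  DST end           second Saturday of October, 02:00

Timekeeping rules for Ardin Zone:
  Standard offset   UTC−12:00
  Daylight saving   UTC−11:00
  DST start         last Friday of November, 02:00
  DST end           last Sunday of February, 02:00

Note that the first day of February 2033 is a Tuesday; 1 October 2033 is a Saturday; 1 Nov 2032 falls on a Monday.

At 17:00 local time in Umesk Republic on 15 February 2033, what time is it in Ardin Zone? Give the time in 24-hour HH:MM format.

08:00

1 February 2033 is a Tuesday, so the first Sunday is February 6 and the third is February 20.
1 October 2033 is a Saturday, so the first Saturday is October 1 and the second is October 8.
15 February 2033 does not fall between 20 February and 8 October, so daylight saving is not in effect and Umesk Republic is at UTC−02:00.
17:00 Umesk Republic + 2h = 19:00 UTC.
1 November 2032 is a Monday, so Fridays fall on 5, 12, 19, 26; the last is November 26.
1 February 2033 is a Tuesday, so Sundays fall on 6, 13, 20, 27; the last is February 27.
At the standard offset (UTC−12:00), 19:00 UTC − 12h = 07:00 Ardin Zone standard time.
The standard-time date in Ardin Zone, 15 February 2033, falls between 26 November 2032 and 27 February 2033, so daylight saving is in effect and Ardin Zone is at UTC−11:00.
19:00 UTC − 11h = 08:00 Ardin Zone.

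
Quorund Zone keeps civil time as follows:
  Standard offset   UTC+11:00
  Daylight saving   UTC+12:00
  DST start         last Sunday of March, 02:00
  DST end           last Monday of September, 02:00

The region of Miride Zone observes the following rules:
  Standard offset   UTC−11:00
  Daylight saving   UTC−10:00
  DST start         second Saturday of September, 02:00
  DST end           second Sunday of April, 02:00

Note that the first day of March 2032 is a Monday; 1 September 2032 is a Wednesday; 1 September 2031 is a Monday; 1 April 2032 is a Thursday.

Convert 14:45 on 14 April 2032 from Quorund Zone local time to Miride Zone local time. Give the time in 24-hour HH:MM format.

1 March 2032 is a Monday, so Sundays fall on 7, 14, 21, 28; the last is March 28.
1 September 2032 is a Wednesday, so Mondays fall on 6, 13, 20, 27; the last is September 27.
Daylight saving runs 28 March – 27 September; 14 April 2032 is inside that window, so Quorund Zone is at UTC+12:00.
14:45 Quorund Zone − 12h = 02:45 UTC.
1 September 2031 is a Monday, so the first Saturday is September 6 and the second is September 13.
1 April 2032 is a Thursday, so the first Sunday is April 4 and the second is April 11.
At the standard offset (UTC−11:00), 02:45 UTC − 11h = 15:45 Miride Zone standard time (rolling into the previous day, 13 April 2032).
The standard-time date in Miride Zone, 13 April 2032, is outside the daylight-saving period (13 September 2031 – 11 April 2032), so Miride Zone is on standard time, UTC−11:00.
02:45 UTC − 11h = 15:45 Miride Zone (rolling into the previous day, 13 April 2032).

15:45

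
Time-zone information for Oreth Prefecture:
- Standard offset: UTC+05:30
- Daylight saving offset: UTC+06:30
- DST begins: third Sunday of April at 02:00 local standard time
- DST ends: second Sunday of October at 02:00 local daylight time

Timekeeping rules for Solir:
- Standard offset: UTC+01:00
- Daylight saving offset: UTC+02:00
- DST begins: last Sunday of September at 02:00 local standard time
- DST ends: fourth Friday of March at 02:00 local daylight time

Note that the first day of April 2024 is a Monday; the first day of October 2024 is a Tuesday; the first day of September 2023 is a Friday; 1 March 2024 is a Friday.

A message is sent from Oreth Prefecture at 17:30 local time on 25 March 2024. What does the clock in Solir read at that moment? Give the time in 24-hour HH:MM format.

13:00

1 April 2024 is a Monday, so the first Sunday is April 7 and the third is April 21.
1 October 2024 is a Tuesday, so the first Sunday is October 6 and the second is October 13.
25 March 2024 does not fall between 21 April and 13 October, so daylight saving is not in effect and Oreth Prefecture is at UTC+05:30.
17:30 Oreth Prefecture − 5h30m = 12:00 UTC.
1 September 2023 is a Friday, so Sundays fall on 3, 10, 17, 24; the last is September 24.
1 March 2024 is a Friday, so the first Friday is March 1 and the fourth is March 22.
At the standard offset (UTC+01:00), 12:00 UTC + 1h = 13:00 Solir standard time.
Daylight saving runs 24 September 2023 – 22 March 2024; the standard-time date in Solir, 25 March 2024, is outside that window, so Solir is on standard time at UTC+01:00.
12:00 UTC + 1h = 13:00 Solir.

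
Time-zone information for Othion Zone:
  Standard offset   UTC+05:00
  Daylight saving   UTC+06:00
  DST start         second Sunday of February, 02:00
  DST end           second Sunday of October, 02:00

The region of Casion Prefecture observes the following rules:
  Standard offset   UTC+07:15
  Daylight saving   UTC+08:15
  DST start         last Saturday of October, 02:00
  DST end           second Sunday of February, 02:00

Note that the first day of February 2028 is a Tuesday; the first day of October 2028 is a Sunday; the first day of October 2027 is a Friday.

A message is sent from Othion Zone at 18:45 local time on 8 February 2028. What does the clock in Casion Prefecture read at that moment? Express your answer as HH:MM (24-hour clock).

1 February 2028 is a Tuesday, so the first Sunday is February 6 and the second is February 13.
1 October 2028 is a Sunday, so the first Sunday is October 1 and the second is October 8.
8 February 2028 does not fall between 13 February and 8 October, so daylight saving is not in effect and Othion Zone is at UTC+05:00.
18:45 Othion Zone − 5h = 13:45 UTC.
1 October 2027 is a Friday, so Saturdays fall on 2, 9, 16, 23, 30; the last is October 30.
1 February 2028 is a Tuesday, so the first Sunday is February 6 and the second is February 13.
At the standard offset (UTC+07:15), 13:45 UTC + 7h15m = 21:00 Casion Prefecture standard time.
Daylight saving runs 30 October 2027 – 13 February 2028; the standard-time date in Casion Prefecture, 8 February 2028, is inside that window, so Casion Prefecture is at UTC+08:15.
13:45 UTC + 8h15m = 22:00 Casion Prefecture.

22:00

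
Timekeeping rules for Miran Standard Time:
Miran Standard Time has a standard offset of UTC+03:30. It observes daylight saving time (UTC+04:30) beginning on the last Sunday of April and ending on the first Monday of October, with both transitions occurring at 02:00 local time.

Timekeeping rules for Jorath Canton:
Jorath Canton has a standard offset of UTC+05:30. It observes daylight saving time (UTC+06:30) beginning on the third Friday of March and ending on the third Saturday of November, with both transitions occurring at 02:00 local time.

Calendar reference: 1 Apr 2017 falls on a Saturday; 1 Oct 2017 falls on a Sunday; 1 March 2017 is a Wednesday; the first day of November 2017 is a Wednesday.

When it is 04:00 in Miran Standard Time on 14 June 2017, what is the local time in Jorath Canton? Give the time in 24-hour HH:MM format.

06:00

1 April 2017 is a Saturday, so Sundays fall on 2, 9, 16, 23, 30; the last is April 30.
1 October 2017 is a Sunday, so the first Monday is October 2.
Daylight saving runs 30 April – 2 October; 14 June 2017 is inside that window, so Miran Standard Time is at UTC+04:30.
04:00 Miran Standard Time − 4h30m = 23:30 UTC (rolling into the previous day, 13 June 2017).
1 March 2017 is a Wednesday, so the first Friday is March 3 and the third is March 17.
1 November 2017 is a Wednesday, so the first Saturday is November 4 and the third is November 18.
At the standard offset (UTC+05:30), 23:30 UTC + 5h30m = 05:00 Jorath Canton standard time (rolling into the next day, 14 June 2017).
The standard-time date in Jorath Canton, 14 June 2017, lies within the daylight-saving period (17 March – 18 November), so Jorath Canton is on daylight time, UTC+06:30.
23:30 UTC + 6h30m = 06:00 Jorath Canton (rolling into the next day, 14 June 2017).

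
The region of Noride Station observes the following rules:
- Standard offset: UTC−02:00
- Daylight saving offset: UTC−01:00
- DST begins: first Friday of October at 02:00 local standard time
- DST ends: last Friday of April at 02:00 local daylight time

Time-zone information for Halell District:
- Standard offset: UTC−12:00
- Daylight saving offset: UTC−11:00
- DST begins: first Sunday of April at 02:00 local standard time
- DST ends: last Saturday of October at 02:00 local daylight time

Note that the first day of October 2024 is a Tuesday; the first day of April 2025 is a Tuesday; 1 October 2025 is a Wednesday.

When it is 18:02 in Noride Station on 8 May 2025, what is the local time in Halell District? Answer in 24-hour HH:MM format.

1 October 2024 is a Tuesday, so the first Friday is October 4.
1 April 2025 is a Tuesday, so Fridays fall on 4, 11, 18, 25; the last is April 25.
8 May 2025 is outside the daylight-saving period (4 October 2024 – 25 April 2025), so Noride Station is on standard time, UTC−02:00.
18:02 Noride Station + 2h = 20:02 UTC.
1 April 2025 is a Tuesday, so the first Sunday is April 6.
1 October 2025 is a Wednesday, so Saturdays fall on 4, 11, 18, 25; the last is October 25.
At the standard offset (UTC−12:00), 20:02 UTC − 12h = 08:02 Halell District standard time.
The standard-time date in Halell District, 8 May 2025, falls between 6 April and 25 October, so daylight saving is in effect and Halell District is at UTC−11:00.
20:02 UTC − 11h = 09:02 Halell District.

09:02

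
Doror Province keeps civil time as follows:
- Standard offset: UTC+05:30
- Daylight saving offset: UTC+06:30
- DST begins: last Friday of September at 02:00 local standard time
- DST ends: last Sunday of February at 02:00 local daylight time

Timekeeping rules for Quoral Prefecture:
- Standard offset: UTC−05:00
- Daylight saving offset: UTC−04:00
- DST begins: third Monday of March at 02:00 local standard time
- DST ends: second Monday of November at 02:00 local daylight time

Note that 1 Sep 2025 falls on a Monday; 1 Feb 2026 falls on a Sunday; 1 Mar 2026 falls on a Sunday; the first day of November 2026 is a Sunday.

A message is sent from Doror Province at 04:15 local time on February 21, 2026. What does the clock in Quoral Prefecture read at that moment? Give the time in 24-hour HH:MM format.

1 September 2025 is a Monday, so Fridays fall on 5, 12, 19, 26; the last is September 26.
1 February 2026 is a Sunday, so Sundays fall on 1, 8, 15, 22; the last is February 22.
Daylight saving runs 26 September 2025 – 22 February 2026; February 21, 2026 is inside that window, so Doror Province is at UTC+06:30.
04:15 Doror Province − 6h30m = 21:45 UTC (rolling into the previous day, 20 February 2026).
1 March 2026 is a Sunday, so the first Monday is March 2 and the third is March 16.
1 November 2026 is a Sunday, so the first Monday is November 2 and the second is November 9.
At the standard offset (UTC−05:00), 21:45 UTC − 5h = 16:45 Quoral Prefecture standard time.
The standard-time date in Quoral Prefecture, February 20, 2026, does not fall between 16 March and 9 November, so daylight saving is not in effect and Quoral Prefecture is at UTC−05:00.
21:45 UTC − 5h = 16:45 Quoral Prefecture.

16:45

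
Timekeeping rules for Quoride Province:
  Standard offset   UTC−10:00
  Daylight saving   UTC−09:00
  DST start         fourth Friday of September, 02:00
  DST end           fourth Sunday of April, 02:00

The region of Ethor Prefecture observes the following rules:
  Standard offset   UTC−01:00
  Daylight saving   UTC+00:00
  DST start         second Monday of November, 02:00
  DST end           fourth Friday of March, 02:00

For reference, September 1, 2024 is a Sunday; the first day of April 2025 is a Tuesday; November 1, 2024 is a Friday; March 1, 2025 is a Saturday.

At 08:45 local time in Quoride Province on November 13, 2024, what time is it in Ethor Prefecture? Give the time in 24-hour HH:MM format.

17:45

1 September 2024 is a Sunday, so the first Friday is September 6 and the fourth is September 27.
1 April 2025 is a Tuesday, so the first Sunday is April 6 and the fourth is April 27.
Daylight saving runs 27 September 2024 – 27 April 2025; November 13, 2024 is inside that window, so Quoride Province is at UTC−09:00.
08:45 Quoride Province + 9h = 17:45 UTC.
1 November 2024 is a Friday, so the first Monday is November 4 and the second is November 11.
1 March 2025 is a Saturday, so the first Friday is March 7 and the fourth is March 28.
At the standard offset (UTC−01:00), 17:45 UTC − 1h = 16:45 Ethor Prefecture standard time.
The standard-time date in Ethor Prefecture, November 13, 2024, falls between 11 November 2024 and 28 March 2025, so daylight saving is in effect and Ethor Prefecture is at UTC+00:00.
17:45 UTC + 0h = 17:45 Ethor Prefecture.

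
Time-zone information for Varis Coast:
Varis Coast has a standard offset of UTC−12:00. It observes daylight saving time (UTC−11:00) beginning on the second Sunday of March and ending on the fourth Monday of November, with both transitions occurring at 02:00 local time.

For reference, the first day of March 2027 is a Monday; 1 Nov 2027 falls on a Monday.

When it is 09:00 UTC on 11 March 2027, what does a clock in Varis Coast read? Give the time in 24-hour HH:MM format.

21:00

1 March 2027 is a Monday, so the first Sunday is March 7 and the second is March 14.
1 November 2027 is a Monday, so the first Monday is November 1 and the fourth is November 22.
At the standard offset (UTC−12:00), 09:00 UTC − 12h = 21:00 Varis Coast standard time (rolling into the previous day, 10 March 2027).
The standard-time date in Varis Coast, 10 March 2027, is outside the daylight-saving period (14 March – 22 November), so Varis Coast is on standard time, UTC−12:00.
09:00 UTC − 12h = 21:00 local (rolling into the previous day, 10 March 2027).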